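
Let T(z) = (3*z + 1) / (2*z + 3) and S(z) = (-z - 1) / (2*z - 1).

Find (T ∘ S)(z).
(T ∘ S)(z) = T(S(z)) = ((3)*S(z) + (1))/((2)*S(z) + (3)). Multiply numerator and denominator by 2*z - 1:
  numerator:   (3)*(-z - 1) + (1)*(2*z - 1) = -z - 4
  denominator: (2)*(-z - 1) + (3)*(2*z - 1) = 4*z - 5
(T ∘ S)(z) = (-z - 4)/(4*z - 5)

Final answer: (-z - 4)/(4*z - 5)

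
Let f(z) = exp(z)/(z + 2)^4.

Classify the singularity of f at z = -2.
pole of order 4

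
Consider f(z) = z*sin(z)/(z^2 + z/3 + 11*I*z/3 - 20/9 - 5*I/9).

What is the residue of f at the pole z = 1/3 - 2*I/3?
Write f(z) = P(z)/Q(z) with P(z) = z*sin(z) and Q(z) = z^2 + z/3 + 11*I*z/3 - 20/9 - 5*I/9.
The denominator factors as Q(z) = (z - 1/3 + 2*I/3)*(z + 2/3 + 3*I), so z = 1/3 - 2*I/3 is a simple zero of Q and P is analytic there; z = 1/3 - 2*I/3 is therefore a simple pole and
  Res(f, z₀) = P(z₀)/Q'(z₀).

Q'(z) = 2*z + 1/3 + 11*I/3, so Q'(1/3 - 2*I/3) = 1 + 7*I/3.
P(1/3 - 2*I/3) = (1/3 - 2*I/3)*sin(1/3 - 2*I/3).

Res(f, 1/3 - 2*I/3) = ((1/3 - 2*I/3)*sin(1/3 - 2*I/3))/(1 + 7*I/3) = (-11/58 - 13*I/58)*sin(1/3 - 2*I/3)

Final answer: (-11/58 - 13*I/58)*sin(1/3 - 2*I/3)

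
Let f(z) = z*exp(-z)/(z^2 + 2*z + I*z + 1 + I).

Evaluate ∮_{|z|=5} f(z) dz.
By the residue theorem, ∮_C f(z) dz = 2πi · (sum of the residues of f at the poles inside |z| = 5).

The denominator factors as (z + 1 + I)*(z + 1), so the singularities of f are simple poles at z = -1 - I, z = -1.
  |-1 - I|² = 2 < 25 = 5², so this pole is inside the contour.
  |-1|² = 1 < 25 = 5², so this pole is inside the contour.

With P(z) = z*exp(-z) and Q(z) = z^2 + 2*z + I*z + 1 + I, each pole is simple, so Res(f, z₀) = P(z₀)/Q'(z₀) with Q'(z) = 2*z + 2 + I.
  Res(f, -1 - I) = P(-1 - I)/Q'(-1 - I) = ((-1 - I)*exp(1 + I))/(-I) = (1 - I)*exp(1 + I)
  Res(f, -1) = P(-1)/Q'(-1) = (-exp(1))/(I) = exp(1)*I

Sum of residues inside C: (1 - I)*exp(1 + I) + exp(1)*I
∮_C f(z) dz = 2πi · ((1 - I)*exp(1 + I) + exp(1)*I) = -2*exp(1)*pi + pi*(2 + 2*I)*exp(1 + I)

Final answer: -2*exp(1)*pi + pi*(2 + 2*I)*exp(1 + I)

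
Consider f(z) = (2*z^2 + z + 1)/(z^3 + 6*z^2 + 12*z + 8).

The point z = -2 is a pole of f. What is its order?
Factor the denominator:
  z^3 + 6*z^2 + 12*z + 8 = (z + 2)^3

The numerator P(z) = 2*z^2 + z + 1 has P(-2) = 7 ≠ 0, so no factor of (z + 2) cancels.
Near z = -2 we can therefore write f(z) = g(z)/(z + 2)^3 with g analytic at -2 and g(-2) ≠ 0 (g is just the numerator).

Hence z = -2 is a pole of order 3.

Final answer: 3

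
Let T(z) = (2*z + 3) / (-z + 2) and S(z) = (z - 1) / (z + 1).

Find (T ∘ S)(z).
(T ∘ S)(z) = T(S(z)) = ((2)*S(z) + (3))/((-1)*S(z) + (2)). Multiply numerator and denominator by z + 1:
  numerator:   (2)*(z - 1) + (3)*(z + 1) = 5*z + 1
  denominator: (-1)*(z - 1) + (2)*(z + 1) = z + 3
(T ∘ S)(z) = (5*z + 1)/(z + 3)

Final answer: (5*z + 1)/(z + 3)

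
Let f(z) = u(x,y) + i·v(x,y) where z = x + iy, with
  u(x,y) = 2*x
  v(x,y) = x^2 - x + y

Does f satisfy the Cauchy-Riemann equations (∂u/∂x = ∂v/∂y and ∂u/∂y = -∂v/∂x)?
∂u/∂x = 2
∂v/∂y = 1
∂u/∂y = 0
∂v/∂x = 2*x - 1
∂u/∂x ≠ ∂v/∂y and ∂u/∂y ≠ -∂v/∂x; the Cauchy-Riemann equations are not satisfied, so f is not analytic.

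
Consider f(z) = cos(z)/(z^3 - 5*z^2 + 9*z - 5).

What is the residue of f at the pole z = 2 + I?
Write f(z) = P(z)/Q(z) with P(z) = cos(z) and Q(z) = z^3 - 5*z^2 + 9*z - 5.
The denominator factors as Q(z) = (z - 1)*(z - 2 + I)*(z - 2 - I), so z = 2 + I is a simple zero of Q and P is analytic there; z = 2 + I is therefore a simple pole and
  Res(f, z₀) = P(z₀)/Q'(z₀).

Q'(z) = 3*z^2 - 10*z + 9, so Q'(2 + I) = -2 + 2*I.
P(2 + I) = cos(2 + I).

Res(f, 2 + I) = (cos(2 + I))/(-2 + 2*I) = (-1/4 - I/4)*cos(2 + I)

Final answer: (-1/4 - I/4)*cos(2 + I)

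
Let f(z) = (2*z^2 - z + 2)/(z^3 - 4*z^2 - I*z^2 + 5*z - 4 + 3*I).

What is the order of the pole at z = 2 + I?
2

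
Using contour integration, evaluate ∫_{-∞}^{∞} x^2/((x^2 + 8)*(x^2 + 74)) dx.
pi*(-2*sqrt(2) + sqrt(74))/66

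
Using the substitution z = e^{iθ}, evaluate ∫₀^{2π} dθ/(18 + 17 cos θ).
2*sqrt(35)*pi/35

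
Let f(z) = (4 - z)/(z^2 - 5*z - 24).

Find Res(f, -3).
Write f(z) = P(z)/Q(z) with P(z) = 4 - z and Q(z) = z^2 - 5*z - 24.
The denominator factors as Q(z) = (z + 3)*(z - 8), so z = -3 is a simple zero of Q and P is analytic there; z = -3 is therefore a simple pole and
  Res(f, z₀) = P(z₀)/Q'(z₀).

Q'(z) = 2*z - 5, so Q'(-3) = -11.
P(-3) = 7.

Res(f, -3) = (7)/(-11) = -7/11

Final answer: -7/11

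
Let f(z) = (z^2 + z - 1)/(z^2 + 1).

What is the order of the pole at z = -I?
Factor the denominator:
  z^2 + 1 = (z + I)*(z - I)

The numerator P(z) = z^2 + z - 1 has P(-I) = -2 - I ≠ 0, so no factor of (z + I) cancels.
Near z = -I we can therefore write f(z) = g(z)/(z + I) with g analytic at -I and g(-I) ≠ 0 (g is the numerator divided by the remaining denominator factors).

Hence z = -I is a pole of order 1.

Final answer: 1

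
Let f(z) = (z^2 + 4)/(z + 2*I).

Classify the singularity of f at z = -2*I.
removable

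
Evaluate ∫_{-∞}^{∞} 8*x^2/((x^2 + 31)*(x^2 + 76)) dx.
Let f(z) = 8*z^2/((z^2 + 31)*(z^2 + 76)). The denominator has no real zeros and deg Q - deg P = 2 ≥ 2, so the integral of f over the upper semicircle |z| = R tends to 0 as R → ∞. Closing the contour in the upper half-plane,
  ∫_{-∞}^{∞} f(x) dx = 2πi · Σ Res(f, z_k)  over the poles with Im z_k > 0.

Zeros of the denominator: z^2 + 31 = 0 gives z = ±sqrt(31)*I; z^2 + 76 = 0 gives z = ±2*sqrt(19)*I.
Upper half-plane: z = 2*sqrt(19)*I, z = sqrt(31)*I (simple).

Each pole is a simple zero of Q(z) = z^4 + 107*z^2 + 2356, so Res(f, z₀) = P(z₀)/Q'(z₀) with P(z) = 8*z^2, Q'(z) = 4*z^3 + 214*z:
  Res(f, 2*sqrt(19)*I) = (-608)/(-180*sqrt(19)*I) = -8*sqrt(19)*I/45
  Res(f, sqrt(31)*I) = (-248)/(90*sqrt(31)*I) = 4*sqrt(31)*I/45

Sum of residues: 4*I*(-2*sqrt(19) + sqrt(31))/45
∫_{-∞}^{∞} f(x) dx = 2πi · (4*I*(-2*sqrt(19) + sqrt(31))/45) = 8*pi*(-sqrt(31) + 2*sqrt(19))/45

Final answer: 8*pi*(-sqrt(31) + 2*sqrt(19))/45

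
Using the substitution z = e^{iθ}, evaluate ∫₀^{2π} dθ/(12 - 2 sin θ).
Call the integral J. The integrand is 2π-periodic and we integrate over a full period, so shifting θ does not change the value (θ → θ + π/2 turns sin θ into cos θ; θ → θ + π flips the sign of the trig term). Hence
  J = ∫₀^{2π} dθ/(12 + 2 cos θ).
Put z = e^{iθ}: then cos θ = (z + 1/z)/2, dθ = dz/(iz), and z runs once counterclockwise around |z| = 1:
  J = ∮_{|z|=1} 1/(12 + 2*(z + 1/z)/2) · dz/(iz) = (2/i) ∮_{|z|=1} dz/(2*z^2 + 24*z + 2).
The roots of 2*z^2 + 24*z + 2 are z = (-12 ± sqrt(12^2 - 2^2))/2, with sqrt(140) = 2*sqrt(35); their product is 1, so only z₊ = -6 + sqrt(35) lies inside the unit circle (z₋ = -6 - sqrt(35) lies outside).
z₊ is a simple zero of q(z) = 2*z^2 + 24*z + 2, so Res(1/q, z₊) = 1/q'(z₊) with q'(z) = 4*z + 24; and q'(z₊) = 2*(z₊ - z₋) = 4*sqrt(35).
Therefore J = (2/i) · 2πi · 1/(4*sqrt(35)) = 2*pi/(2*sqrt(35)) = sqrt(35)*pi/35

Final answer: sqrt(35)*pi/35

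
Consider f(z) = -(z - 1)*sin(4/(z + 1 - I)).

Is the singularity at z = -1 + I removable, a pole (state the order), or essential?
essential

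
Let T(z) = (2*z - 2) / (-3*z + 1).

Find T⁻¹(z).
Set w = T(z) = (2*z - 2) / (-3*z + 1) and solve for z:
  w*(-3*z + 1) = 2*z - 2
  w + z*(-3*w - 2) + 2 = 0
  z*(-3*w - 2) = -w - 2
  z = (w + 2)/(3*w + 2)
Renaming the variable, T⁻¹(z) = (z + 2)/(3*z + 2).
(Check: ad - bc = -4 ≠ 0, so T is invertible.)

Final answer: (z + 2)/(3*z + 2)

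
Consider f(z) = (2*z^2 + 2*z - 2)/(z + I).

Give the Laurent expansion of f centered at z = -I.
(-4 - 2*I)/(z + I) + 2 - 4*I + 2*(z + I)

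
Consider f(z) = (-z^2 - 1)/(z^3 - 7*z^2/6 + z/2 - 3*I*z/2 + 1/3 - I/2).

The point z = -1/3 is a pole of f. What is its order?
1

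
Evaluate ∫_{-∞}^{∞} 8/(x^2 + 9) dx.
Let f(z) = 8/(z^2 + 9). The denominator has no real zeros and deg Q - deg P = 2 ≥ 2, so the integral of f over the upper semicircle |z| = R tends to 0 as R → ∞. Closing the contour in the upper half-plane,
  ∫_{-∞}^{∞} f(x) dx = 2πi · Σ Res(f, z_k)  over the poles with Im z_k > 0.

Zeros of the denominator: z^2 + 9 = 0 gives z = ±3*I.
Upper half-plane: z = 3*I (simple).

Each pole is a simple zero of Q(z) = z^2 + 9, so Res(f, z₀) = P(z₀)/Q'(z₀) with P(z) = 8, Q'(z) = 2*z:
  Res(f, 3*I) = (8)/(6*I) = -4*I/3

∫_{-∞}^{∞} f(x) dx = 2πi · (-4*I/3) = 8*pi/3

Final answer: 8*pi/3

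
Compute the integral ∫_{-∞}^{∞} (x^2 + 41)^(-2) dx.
Let f(z) = (z^2 + 41)^(-2). The denominator has no real zeros and deg Q - deg P = 4 ≥ 2, so the integral of f over the upper semicircle |z| = R tends to 0 as R → ∞. Closing the contour in the upper half-plane,
  ∫_{-∞}^{∞} f(x) dx = 2πi · Σ Res(f, z_k)  over the poles with Im z_k > 0.

Zeros of the denominator: z^2 + 41 = 0 gives z = ±sqrt(41)*I.
Upper half-plane: z = sqrt(41)*I (a pole of order 2).

Write f(z) = g(z)/(z - sqrt(41)*I)^2 with g(z) = (z + sqrt(41)*I)^(-2). For a double pole, Res(f, z₀) = g'(z₀):
  g'(z) = -2/(z + sqrt(41)*I)^3
  Res(f, sqrt(41)*I) = g'(sqrt(41)*I) = -sqrt(41)*I/6724

∫_{-∞}^{∞} f(x) dx = 2πi · (-sqrt(41)*I/6724) = sqrt(41)*pi/3362

Final answer: sqrt(41)*pi/3362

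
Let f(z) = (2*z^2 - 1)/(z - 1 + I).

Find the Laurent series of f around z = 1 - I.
Put w = z - (1 - I), i.e. z = w + 1 - I. The denominator is w, so it suffices to rewrite the numerator in powers of w.

P(z) = 2*z^2 - 1
P(w + 1 - I) = -1 - 4*I + (4 - 4*I)*w + 2*w^2

Dividing each term by w:
  f = (-1 - 4*I)/w + 4 - 4*I + 2*w

Substituting back w = z - 1 + I:
  f(z) = (-1 - 4*I)/(z - 1 + I) + 4 - 4*I + 2*(z - 1 + I)

The series is finite because the numerator is a polynomial; the negative powers form the principal part, and the coefficient of 1/(z - 1 + I) gives Res(f, 1 - I) = -1 - 4*I.

Final answer: (-1 - 4*I)/(z - 1 + I) + 4 - 4*I + 2*(z - 1 + I)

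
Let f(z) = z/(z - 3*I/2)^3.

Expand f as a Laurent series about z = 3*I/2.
Put w = z - (3*I/2), i.e. z = w + 3*I/2. The denominator is w^3, so it suffices to rewrite the numerator in powers of w.

P(z) = z
P(w + 3*I/2) = 3*I/2 + w

Dividing each term by w^3:
  f = 3*I/(2*w^3) + 1/w^2

Substituting back w = z - 3*I/2:
  f(z) = 3*I/(2*(z - 3*I/2)^3) + 1/(z - 3*I/2)^2

The series is finite because the numerator is a polynomial; the negative powers form the principal part.

Final answer: 3*I/(2*(z - 3*I/2)^3) + 1/(z - 3*I/2)^2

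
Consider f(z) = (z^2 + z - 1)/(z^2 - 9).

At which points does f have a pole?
{-3, 3}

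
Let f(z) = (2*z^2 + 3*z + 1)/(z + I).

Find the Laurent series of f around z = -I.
(-1 - 3*I)/(z + I) + 3 - 4*I + 2*(z + I)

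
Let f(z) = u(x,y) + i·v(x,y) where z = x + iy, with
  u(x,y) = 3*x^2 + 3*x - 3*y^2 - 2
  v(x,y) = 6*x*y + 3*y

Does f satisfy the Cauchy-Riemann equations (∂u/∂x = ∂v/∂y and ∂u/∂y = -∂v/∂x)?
∂u/∂x = 6*x + 3
∂v/∂y = 6*x + 3
∂u/∂y = -6*y
∂v/∂x = 6*y
∂u/∂x = ∂v/∂y and ∂u/∂y = -∂v/∂x hold identically; f is analytic.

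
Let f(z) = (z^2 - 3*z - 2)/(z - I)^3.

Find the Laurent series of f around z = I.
Put w = z - (I), i.e. z = w + I. The denominator is w^3, so it suffices to rewrite the numerator in powers of w.

P(z) = z^2 - 3*z - 2
P(w + I) = -3 - 3*I + (-3 + 2*I)*w + w^2

Dividing each term by w^3:
  f = (-3 - 3*I)/w^3 + (-3 + 2*I)/w^2 + 1/w

Substituting back w = z - I:
  f(z) = (-3 - 3*I)/(z - I)^3 + (-3 + 2*I)/(z - I)^2 + 1/(z - I)

The series is finite because the numerator is a polynomial; the negative powers form the principal part, and the coefficient of 1/(z - I) gives Res(f, I) = 1.

Final answer: (-3 - 3*I)/(z - I)^3 + (-3 + 2*I)/(z - I)^2 + 1/(z - I)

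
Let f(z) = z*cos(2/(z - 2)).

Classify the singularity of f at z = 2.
Let u = z - 2. Then
  cos(2/u) = Σ_{k≥0} (-1)^k (2)^(2k)/((2k)!·u^(2k)) = 1 - 2/u^2 + 2/(3*u^4) + ...
which has infinitely many negative powers of u, so cos(2/(z - 2)) has an essential singularity at z = 2.
The extra factor z is a nonzero polynomial; if the product had at most a pole at z = 2, dividing by that polynomial would leave cos(2/(z - 2)) with at most a pole too — contradiction. (Equivalently, the product's Laurent series still has infinitely many negative powers.)
So the singularity is essential.

Final answer: essential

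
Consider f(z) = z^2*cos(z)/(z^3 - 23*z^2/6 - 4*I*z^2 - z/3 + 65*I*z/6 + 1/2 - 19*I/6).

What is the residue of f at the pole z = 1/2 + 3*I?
(4989/13325 - 11802*I/13325)*cos(1/2 + 3*I)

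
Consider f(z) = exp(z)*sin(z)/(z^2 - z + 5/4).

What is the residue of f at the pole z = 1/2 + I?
Write f(z) = P(z)/Q(z) with P(z) = exp(z)*sin(z) and Q(z) = z^2 - z + 5/4.
The denominator factors as Q(z) = (z - 1/2 + I)*(z - 1/2 - I), so z = 1/2 + I is a simple zero of Q and P is analytic there; z = 1/2 + I is therefore a simple pole and
  Res(f, z₀) = P(z₀)/Q'(z₀).

Q'(z) = 2*z - 1, so Q'(1/2 + I) = 2*I.
P(1/2 + I) = exp(1/2 + I)*sin(1/2 + I).

Res(f, 1/2 + I) = (exp(1/2 + I)*sin(1/2 + I))/(2*I) = -I*exp(1/2 + I)*sin(1/2 + I)/2

Final answer: -I*exp(1/2 + I)*sin(1/2 + I)/2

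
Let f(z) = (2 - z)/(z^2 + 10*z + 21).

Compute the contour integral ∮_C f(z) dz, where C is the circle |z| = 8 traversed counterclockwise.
-2*I*pi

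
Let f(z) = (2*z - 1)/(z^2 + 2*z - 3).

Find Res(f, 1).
1/4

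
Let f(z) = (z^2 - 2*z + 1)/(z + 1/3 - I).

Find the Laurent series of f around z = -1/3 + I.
Put w = z - (-1/3 + I), i.e. z = w - 1/3 + I. The denominator is w, so it suffices to rewrite the numerator in powers of w.

P(z) = z^2 - 2*z + 1
P(w - 1/3 + I) = 7/9 - 8*I/3 + (-8/3 + 2*I)*w + w^2

Dividing each term by w:
  f = (7/9 - 8*I/3)/w - 8/3 + 2*I + w

Substituting back w = z + 1/3 - I:
  f(z) = (7/9 - 8*I/3)/(z + 1/3 - I) - 8/3 + 2*I + (z + 1/3 - I)

The series is finite because the numerator is a polynomial; the negative powers form the principal part, and the coefficient of 1/(z + 1/3 - I) gives Res(f, -1/3 + I) = 7/9 - 8*I/3.

Final answer: (7/9 - 8*I/3)/(z + 1/3 - I) - 8/3 + 2*I + (z + 1/3 - I)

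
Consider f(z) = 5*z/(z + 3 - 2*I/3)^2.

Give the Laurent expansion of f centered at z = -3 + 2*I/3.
(-15 + 10*I/3)/(z + 3 - 2*I/3)^2 + 5/(z + 3 - 2*I/3)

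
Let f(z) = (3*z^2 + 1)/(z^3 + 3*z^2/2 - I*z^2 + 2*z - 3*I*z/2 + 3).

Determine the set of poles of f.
{-3/2, -I, 2*I}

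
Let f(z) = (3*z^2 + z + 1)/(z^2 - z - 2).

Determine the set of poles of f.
The singularities of f are the zeros of the denominator. Factoring,
  z^2 - z - 2 = (z + 1)*(z - 2)
so the candidates are z = -1, z = 2.

Check the numerator P(z) = 3*z^2 + z + 1 at each one:
  P(-1) = 3 ≠ 0, so z = -1 is a (simple) pole.
  P(2) = 15 ≠ 0, so z = 2 is a (simple) pole.

Poles of f: {-1, 2}

Final answer: {-1, 2}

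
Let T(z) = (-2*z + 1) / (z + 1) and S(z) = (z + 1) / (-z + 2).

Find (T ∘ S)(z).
(T ∘ S)(z) = T(S(z)) = ((-2)*S(z) + (1))/((1)*S(z) + (1)). Multiply numerator and denominator by -z + 2:
  numerator:   (-2)*(z + 1) + (1)*(-z + 2) = -3*z
  denominator: (1)*(z + 1) + (1)*(-z + 2) = 3
(T ∘ S)(z) = -3*z/3 = -z

Final answer: -z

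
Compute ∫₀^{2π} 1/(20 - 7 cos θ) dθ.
2*sqrt(39)*pi/117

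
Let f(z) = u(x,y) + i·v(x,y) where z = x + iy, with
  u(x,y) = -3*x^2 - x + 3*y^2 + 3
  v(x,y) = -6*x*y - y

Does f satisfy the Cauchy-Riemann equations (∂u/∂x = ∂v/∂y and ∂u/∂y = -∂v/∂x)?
∂u/∂x = -6*x - 1
∂v/∂y = -6*x - 1
∂u/∂y = 6*y
∂v/∂x = -6*y
∂u/∂x = ∂v/∂y and ∂u/∂y = -∂v/∂x hold identically; f is analytic.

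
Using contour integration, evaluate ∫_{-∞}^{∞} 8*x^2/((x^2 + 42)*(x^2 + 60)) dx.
4*pi*(-sqrt(42) + 2*sqrt(15))/9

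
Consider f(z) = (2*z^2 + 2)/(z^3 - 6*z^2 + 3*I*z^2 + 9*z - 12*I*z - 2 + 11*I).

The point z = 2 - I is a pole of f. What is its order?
Factor the denominator:
  z^3 - 6*z^2 + 3*I*z^2 + 9*z - 12*I*z - 2 + 11*I = (z - 2 + I)^3

The numerator P(z) = 2*z^2 + 2 has P(2 - I) = 8 - 8*I ≠ 0, so no factor of (z - 2 + I) cancels.
Near z = 2 - I we can therefore write f(z) = g(z)/(z - 2 + I)^3 with g analytic at 2 - I and g(2 - I) ≠ 0 (g is just the numerator).

Hence z = 2 - I is a pole of order 3.

Final answer: 3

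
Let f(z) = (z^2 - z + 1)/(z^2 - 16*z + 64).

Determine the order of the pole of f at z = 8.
Factor the denominator:
  z^2 - 16*z + 64 = (z - 8)^2

The numerator P(z) = z^2 - z + 1 has P(8) = 57 ≠ 0, so no factor of (z - 8) cancels.
Near z = 8 we can therefore write f(z) = g(z)/(z - 8)^2 with g analytic at 8 and g(8) ≠ 0 (g is just the numerator).

Hence z = 8 is a pole of order 2.

Final answer: 2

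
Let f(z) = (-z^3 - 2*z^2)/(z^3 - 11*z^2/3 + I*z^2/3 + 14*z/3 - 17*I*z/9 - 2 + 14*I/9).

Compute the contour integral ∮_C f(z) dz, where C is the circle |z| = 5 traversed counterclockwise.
By the residue theorem, ∮_C f(z) dz = 2πi · (sum of the residues of f at the poles inside |z| = 5).

The denominator factors as (z - 1)*(z - 2 - 2*I/3)*(z - 2/3 + I), so the singularities of f are simple poles at z = 1, z = 2 + 2*I/3, z = 2/3 - I.
  |1|² = 1 < 25 = 5², so this pole is inside the contour.
  |2 + 2*I/3|² = 40/9 < 25 = 5², so this pole is inside the contour.
  |2/3 - I|² = 13/9 < 25 = 5², so this pole is inside the contour.

With P(z) = -z^3 - 2*z^2 and Q(z) = z^3 - 11*z^2/3 + I*z^2/3 + 14*z/3 - 17*I*z/9 - 2 + 14*I/9, each pole is simple, so Res(f, z₀) = P(z₀)/Q'(z₀) with Q'(z) = 3*z^2 - 22*z/3 + 2*I*z/3 + 14/3 - 17*I/9.
  Res(f, 1) = P(1)/Q'(1) = (-3)/(1/3 - 11*I/9) = -81/130 - 297*I/130
  Res(f, 2 + 2*I/3) = P(2 + 2*I/3)/Q'(2 + 2*I/3) = (-112/9 - 352*I/27)/(2/9 + 23*I/9) = -8768/1599 + 7024*I/1599
  Res(f, 2/3 - I) = P(2/3 - I)/Q'(2/3 - I) = (76/27 + 3*I)/(-11/9 + 17*I/9) = 541/1230 - 2183*I/1230

Sum of residues inside C: -17/3 + I/3
∮_C f(z) dz = 2πi · (-17/3 + I/3) = pi*(-2/3 - 34*I/3)

Final answer: pi*(-2/3 - 34*I/3)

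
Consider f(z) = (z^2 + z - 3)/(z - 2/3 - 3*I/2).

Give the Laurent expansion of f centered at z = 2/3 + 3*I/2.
Put w = z - (2/3 + 3*I/2), i.e. z = w + 2/3 + 3*I/2. The denominator is w, so it suffices to rewrite the numerator in powers of w.

P(z) = z^2 + z - 3
P(w + 2/3 + 3*I/2) = -149/36 + 7*I/2 + (7/3 + 3*I)*w + w^2

Dividing each term by w:
  f = (-149/36 + 7*I/2)/w + 7/3 + 3*I + w

Substituting back w = z - 2/3 - 3*I/2:
  f(z) = (-149/36 + 7*I/2)/(z - 2/3 - 3*I/2) + 7/3 + 3*I + (z - 2/3 - 3*I/2)

The series is finite because the numerator is a polynomial; the negative powers form the principal part, and the coefficient of 1/(z - 2/3 - 3*I/2) gives Res(f, 2/3 + 3*I/2) = -149/36 + 7*I/2.

Final answer: (-149/36 + 7*I/2)/(z - 2/3 - 3*I/2) + 7/3 + 3*I + (z - 2/3 - 3*I/2)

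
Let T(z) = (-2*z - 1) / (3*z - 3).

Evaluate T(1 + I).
Substitute z = 1 + I:
  numerator:   -2*(1 + I) - 1 = -3 - 2*I
  denominator: 3*(1 + I) - 3 = 3*I
T(1 + I) = (-3 - 2*I)/(3*I); multiplying numerator and denominator by the conjugate -3*I gives (-6 + 9*I)/9 = -2/3 + I

Final answer: -2/3 + I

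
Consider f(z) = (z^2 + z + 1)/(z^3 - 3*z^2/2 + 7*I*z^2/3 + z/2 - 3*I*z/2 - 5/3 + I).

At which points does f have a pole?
The singularities of f are the zeros of the denominator. Factoring,
  z^3 - 3*z^2/2 + 7*I*z^2/3 + z/2 - 3*I*z/2 - 5/3 + I = (z - 1 + I)*(z - 2*I/3)*(z - 1/2 + 2*I)
so the candidates are z = 1 - I, z = 2*I/3, z = 1/2 - 2*I.

Check the numerator P(z) = z^2 + z + 1 at each one:
  P(1 - I) = 2 - 3*I ≠ 0, so z = 1 - I is a (simple) pole.
  P(2*I/3) = 5/9 + 2*I/3 ≠ 0, so z = 2*I/3 is a (simple) pole.
  P(1/2 - 2*I) = -9/4 - 4*I ≠ 0, so z = 1/2 - 2*I is a (simple) pole.

Poles of f: {2*I/3, 1/2 - 2*I, 1 - I}

Final answer: {2*I/3, 1/2 - 2*I, 1 - I}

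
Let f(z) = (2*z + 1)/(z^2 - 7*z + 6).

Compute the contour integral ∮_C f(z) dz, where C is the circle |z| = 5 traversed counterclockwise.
By the residue theorem, ∮_C f(z) dz = 2πi · (sum of the residues of f at the poles inside |z| = 5).

The denominator factors as (z - 1)*(z - 6), so the singularities of f are simple poles at z = 1, z = 6.
  |1|² = 1 < 25 = 5², so this pole is inside the contour.
  |6|² = 36 > 25 = 5², so this pole is outside the contour.

With P(z) = 2*z + 1 and Q(z) = z^2 - 7*z + 6, each pole is simple, so Res(f, z₀) = P(z₀)/Q'(z₀) with Q'(z) = 2*z - 7.
  Res(f, 1) = P(1)/Q'(1) = (3)/(-5) = -3/5

∮_C f(z) dz = 2πi · (-3/5) = -6*I*pi/5

Final answer: -6*I*pi/5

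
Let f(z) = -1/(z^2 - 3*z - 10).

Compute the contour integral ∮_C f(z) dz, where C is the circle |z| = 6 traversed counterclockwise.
By the residue theorem, ∮_C f(z) dz = 2πi · (sum of the residues of f at the poles inside |z| = 6).

The denominator factors as (z + 2)*(z - 5), so the singularities of f are simple poles at z = -2, z = 5.
  |-2|² = 4 < 36 = 6², so this pole is inside the contour.
  |5|² = 25 < 36 = 6², so this pole is inside the contour.

With P(z) = -1 and Q(z) = z^2 - 3*z - 10, each pole is simple, so Res(f, z₀) = P(z₀)/Q'(z₀) with Q'(z) = 2*z - 3.
  Res(f, -2) = P(-2)/Q'(-2) = (-1)/(-7) = 1/7
  Res(f, 5) = P(5)/Q'(5) = (-1)/(7) = -1/7

Sum of residues inside C: 0
∮_C f(z) dz = 2πi · (0) = 0

Final answer: 0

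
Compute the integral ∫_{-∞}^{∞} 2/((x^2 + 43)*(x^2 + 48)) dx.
pi*(-43*sqrt(3) + 12*sqrt(43))/1290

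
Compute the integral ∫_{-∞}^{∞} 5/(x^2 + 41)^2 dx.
Let f(z) = 5/(z^2 + 41)^2. The denominator has no real zeros and deg Q - deg P = 4 ≥ 2, so the integral of f over the upper semicircle |z| = R tends to 0 as R → ∞. Closing the contour in the upper half-plane,
  ∫_{-∞}^{∞} f(x) dx = 2πi · Σ Res(f, z_k)  over the poles with Im z_k > 0.

Zeros of the denominator: z^2 + 41 = 0 gives z = ±sqrt(41)*I.
Upper half-plane: z = sqrt(41)*I (a pole of order 2).

Write f(z) = g(z)/(z - sqrt(41)*I)^2 with g(z) = 5/(z + sqrt(41)*I)^2. For a double pole, Res(f, z₀) = g'(z₀):
  g'(z) = -10/(z + sqrt(41)*I)^3
  Res(f, sqrt(41)*I) = g'(sqrt(41)*I) = -5*sqrt(41)*I/6724

∫_{-∞}^{∞} f(x) dx = 2πi · (-5*sqrt(41)*I/6724) = 5*sqrt(41)*pi/3362

Final answer: 5*sqrt(41)*pi/3362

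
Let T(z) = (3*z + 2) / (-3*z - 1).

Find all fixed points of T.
T(z) = z means 3*z + 2 = z*(-3*z - 1), i.e.
  -3*z^2 - 4*z - 2 = 0.
Discriminant: (-4)^2 - 4*(-3)*(-2) = -8, so the roots are complex conjugates.
  z = (4 ± I*sqrt(8))/(2*(-3))
Fixed points: {-2/3 - sqrt(2)*I/3, -2/3 + sqrt(2)*I/3}

Final answer: {-2/3 - sqrt(2)*I/3, -2/3 + sqrt(2)*I/3}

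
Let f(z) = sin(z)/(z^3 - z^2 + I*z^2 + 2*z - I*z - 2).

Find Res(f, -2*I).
Write f(z) = P(z)/Q(z) with P(z) = sin(z) and Q(z) = z^3 - z^2 + I*z^2 + 2*z - I*z - 2.
The denominator factors as Q(z) = (z + 2*I)*(z - 1)*(z - I), so z = -2*I is a simple zero of Q and P is analytic there; z = -2*I is therefore a simple pole and
  Res(f, z₀) = P(z₀)/Q'(z₀).

Q'(z) = 3*z^2 - 2*z + 2*I*z + 2 - I, so Q'(-2*I) = -6 + 3*I.
P(-2*I) = -I*sinh(2).

Res(f, -2*I) = (-I*sinh(2))/(-6 + 3*I) = (-1/15 + 2*I/15)*sinh(2)

Final answer: (-1/15 + 2*I/15)*sinh(2)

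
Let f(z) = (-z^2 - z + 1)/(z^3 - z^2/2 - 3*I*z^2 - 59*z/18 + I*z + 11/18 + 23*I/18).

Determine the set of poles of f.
The singularities of f are the zeros of the denominator. Factoring,
  z^3 - z^2/2 - 3*I*z^2 - 59*z/18 + I*z + 11/18 + 23*I/18 = (z + 1/2 - I)*(z - 2/3 - I)*(z - 1/3 - I)
so the candidates are z = -1/2 + I, z = 2/3 + I, z = 1/3 + I.

Check the numerator P(z) = -z^2 - z + 1 at each one:
  P(-1/2 + I) = 9/4 ≠ 0, so z = -1/2 + I is a (simple) pole.
  P(2/3 + I) = 8/9 - 7*I/3 ≠ 0, so z = 2/3 + I is a (simple) pole.
  P(1/3 + I) = 14/9 - 5*I/3 ≠ 0, so z = 1/3 + I is a (simple) pole.

Poles of f: {-1/2 + I, 1/3 + I, 2/3 + I}

Final answer: {-1/2 + I, 1/3 + I, 2/3 + I}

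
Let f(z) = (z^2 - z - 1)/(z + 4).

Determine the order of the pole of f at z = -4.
Factor the denominator:
  z + 4 = (z + 4)

The numerator P(z) = z^2 - z - 1 has P(-4) = 19 ≠ 0, so no factor of (z + 4) cancels.
Near z = -4 we can therefore write f(z) = g(z)/(z + 4) with g analytic at -4 and g(-4) ≠ 0 (g is just the numerator).

Hence z = -4 is a pole of order 1.

Final answer: 1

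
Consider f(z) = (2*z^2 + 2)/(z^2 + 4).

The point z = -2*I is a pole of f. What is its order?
1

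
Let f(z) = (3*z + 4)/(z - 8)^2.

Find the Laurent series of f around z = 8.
Put w = z - (8), i.e. z = w + 8. The denominator is w^2, so it suffices to rewrite the numerator in powers of w.

P(z) = 3*z + 4
P(w + 8) = 28 + 3*w

Dividing each term by w^2:
  f = 28/w^2 + 3/w

Substituting back w = z - 8:
  f(z) = 28/(z - 8)^2 + 3/(z - 8)

The series is finite because the numerator is a polynomial; the negative powers form the principal part, and the coefficient of 1/(z - 8) gives Res(f, 8) = 3.

Final answer: 28/(z - 8)^2 + 3/(z - 8)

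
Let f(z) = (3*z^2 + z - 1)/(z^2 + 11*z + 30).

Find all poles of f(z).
The singularities of f are the zeros of the denominator. Factoring,
  z^2 + 11*z + 30 = (z + 5)*(z + 6)
so the candidates are z = -5, z = -6.

Check the numerator P(z) = 3*z^2 + z - 1 at each one:
  P(-5) = 69 ≠ 0, so z = -5 is a (simple) pole.
  P(-6) = 101 ≠ 0, so z = -6 is a (simple) pole.

Poles of f: {-6, -5}

Final answer: {-6, -5}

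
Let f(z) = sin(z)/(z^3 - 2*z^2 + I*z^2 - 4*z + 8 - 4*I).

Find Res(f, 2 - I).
Write f(z) = P(z)/Q(z) with P(z) = sin(z) and Q(z) = z^3 - 2*z^2 + I*z^2 - 4*z + 8 - 4*I.
The denominator factors as Q(z) = (z - 2)*(z - 2 + I)*(z + 2), so z = 2 - I is a simple zero of Q and P is analytic there; z = 2 - I is therefore a simple pole and
  Res(f, z₀) = P(z₀)/Q'(z₀).

Q'(z) = 3*z^2 - 4*z + 2*I*z - 4, so Q'(2 - I) = -1 - 4*I.
P(2 - I) = sin(2 - I).

Res(f, 2 - I) = (sin(2 - I))/(-1 - 4*I) = (-1/17 + 4*I/17)*sin(2 - I)

Final answer: (-1/17 + 4*I/17)*sin(2 - I)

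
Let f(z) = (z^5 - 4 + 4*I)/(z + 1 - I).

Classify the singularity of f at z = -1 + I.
The numerator vanishes at z = -1 + I ((-1 + I)^5 = 4 - 4*I), so it is divisible by z + 1 - I:
  z^5 - 4 + 4*I = (z + 1 - I)*(z^4 - z^3 + I*z^3 - 2*I*z^2 + 2*z + 2*I*z - 4)
Hence for z ≠ -1 + I, f(z) = z^4 - z^3 + I*z^3 - 2*I*z^2 + 2*z + 2*I*z - 4, a polynomial, and lim_{z→-1 + I} f(z) = -20 is finite.
So the singularity is removable.

Final answer: removable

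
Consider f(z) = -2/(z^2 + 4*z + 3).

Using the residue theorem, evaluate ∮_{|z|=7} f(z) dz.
By the residue theorem, ∮_C f(z) dz = 2πi · (sum of the residues of f at the poles inside |z| = 7).

The denominator factors as (z + 3)*(z + 1), so the singularities of f are simple poles at z = -3, z = -1.
  |-3|² = 9 < 49 = 7², so this pole is inside the contour.
  |-1|² = 1 < 49 = 7², so this pole is inside the contour.

With P(z) = -2 and Q(z) = z^2 + 4*z + 3, each pole is simple, so Res(f, z₀) = P(z₀)/Q'(z₀) with Q'(z) = 2*z + 4.
  Res(f, -3) = P(-3)/Q'(-3) = (-2)/(-2) = 1
  Res(f, -1) = P(-1)/Q'(-1) = (-2)/(2) = -1

Sum of residues inside C: 0
∮_C f(z) dz = 2πi · (0) = 0

Final answer: 0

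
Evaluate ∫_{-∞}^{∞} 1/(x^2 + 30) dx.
sqrt(30)*pi/30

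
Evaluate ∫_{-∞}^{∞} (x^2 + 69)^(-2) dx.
Let f(z) = (z^2 + 69)^(-2). The denominator has no real zeros and deg Q - deg P = 4 ≥ 2, so the integral of f over the upper semicircle |z| = R tends to 0 as R → ∞. Closing the contour in the upper half-plane,
  ∫_{-∞}^{∞} f(x) dx = 2πi · Σ Res(f, z_k)  over the poles with Im z_k > 0.

Zeros of the denominator: z^2 + 69 = 0 gives z = ±sqrt(69)*I.
Upper half-plane: z = sqrt(69)*I (a pole of order 2).

Write f(z) = g(z)/(z - sqrt(69)*I)^2 with g(z) = (z + sqrt(69)*I)^(-2). For a double pole, Res(f, z₀) = g'(z₀):
  g'(z) = -2/(z + sqrt(69)*I)^3
  Res(f, sqrt(69)*I) = g'(sqrt(69)*I) = -sqrt(69)*I/19044

∫_{-∞}^{∞} f(x) dx = 2πi · (-sqrt(69)*I/19044) = sqrt(69)*pi/9522

Final answer: sqrt(69)*pi/9522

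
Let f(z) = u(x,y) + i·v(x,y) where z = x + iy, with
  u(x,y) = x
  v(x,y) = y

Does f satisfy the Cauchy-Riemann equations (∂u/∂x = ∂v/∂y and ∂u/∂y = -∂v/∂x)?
∂u/∂x = 1
∂v/∂y = 1
∂u/∂y = 0
∂v/∂x = 0
∂u/∂x = ∂v/∂y and ∂u/∂y = -∂v/∂x hold identically; f is analytic.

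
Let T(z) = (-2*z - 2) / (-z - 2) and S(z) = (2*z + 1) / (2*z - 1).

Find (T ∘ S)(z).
8*z/(6*z - 1)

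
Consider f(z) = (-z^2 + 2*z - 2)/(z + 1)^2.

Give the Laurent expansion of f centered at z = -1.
Put w = z - (-1), i.e. z = w - 1. The denominator is w^2, so it suffices to rewrite the numerator in powers of w.

P(z) = -z^2 + 2*z - 2
P(w - 1) = -5 + 4*w - w^2

Dividing each term by w^2:
  f = -5/w^2 + 4/w - 1

Substituting back w = z + 1:
  f(z) = -5/(z + 1)^2 + 4/(z + 1) - 1

The series is finite because the numerator is a polynomial; the negative powers form the principal part, and the coefficient of 1/(z + 1) gives Res(f, -1) = 4.

Final answer: -5/(z + 1)^2 + 4/(z + 1) - 1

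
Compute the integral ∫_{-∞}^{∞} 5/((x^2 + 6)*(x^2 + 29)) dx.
Let f(z) = 5/((z^2 + 6)*(z^2 + 29)). The denominator has no real zeros and deg Q - deg P = 4 ≥ 2, so the integral of f over the upper semicircle |z| = R tends to 0 as R → ∞. Closing the contour in the upper half-plane,
  ∫_{-∞}^{∞} f(x) dx = 2πi · Σ Res(f, z_k)  over the poles with Im z_k > 0.

Zeros of the denominator: z^2 + 29 = 0 gives z = ±sqrt(29)*I; z^2 + 6 = 0 gives z = ±sqrt(6)*I.
Upper half-plane: z = sqrt(29)*I, z = sqrt(6)*I (simple).

Each pole is a simple zero of Q(z) = z^4 + 35*z^2 + 174, so Res(f, z₀) = P(z₀)/Q'(z₀) with P(z) = 5, Q'(z) = 4*z^3 + 70*z:
  Res(f, sqrt(29)*I) = (5)/(-46*sqrt(29)*I) = 5*sqrt(29)*I/1334
  Res(f, sqrt(6)*I) = (5)/(46*sqrt(6)*I) = -5*sqrt(6)*I/276

Sum of residues: 5*I*(-29*sqrt(6) + 6*sqrt(29))/8004
∫_{-∞}^{∞} f(x) dx = 2πi · (5*I*(-29*sqrt(6) + 6*sqrt(29))/8004) = 5*pi*(-6*sqrt(29) + 29*sqrt(6))/4002

Final answer: 5*pi*(-6*sqrt(29) + 29*sqrt(6))/4002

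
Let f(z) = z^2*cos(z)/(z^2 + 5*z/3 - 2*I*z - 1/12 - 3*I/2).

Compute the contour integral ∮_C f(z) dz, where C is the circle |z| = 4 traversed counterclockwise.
By the residue theorem, ∮_C f(z) dz = 2πi · (sum of the residues of f at the poles inside |z| = 4).

The denominator factors as (z + 2/3 - I/2)*(z + 1 - 3*I/2), so the singularities of f are simple poles at z = -2/3 + I/2, z = -1 + 3*I/2.
  |-2/3 + I/2|² = 25/36 < 16 = 4², so this pole is inside the contour.
  |-1 + 3*I/2|² = 13/4 < 16 = 4², so this pole is inside the contour.

With P(z) = z^2*cos(z) and Q(z) = z^2 + 5*z/3 - 2*I*z - 1/12 - 3*I/2, each pole is simple, so Res(f, z₀) = P(z₀)/Q'(z₀) with Q'(z) = 2*z + 5/3 - 2*I.
  Res(f, -2/3 + I/2) = P(-2/3 + I/2)/Q'(-2/3 + I/2) = ((7/36 - 2*I/3)*cos(2/3 - I/2))/(1/3 - I) = (79/120 - I/40)*cos(2/3 - I/2)
  Res(f, -1 + 3*I/2) = P(-1 + 3*I/2)/Q'(-1 + 3*I/2) = ((-5/4 - 3*I)*cos(1 - 3*I/2))/(-1/3 + I) = (-93/40 + 81*I/40)*cos(1 - 3*I/2)

Sum of residues inside C: (-93/40 + 81*I/40)*cos(1 - 3*I/2) + (79/120 - I/40)*cos(2/3 - I/2)
∮_C f(z) dz = 2πi · ((-93/40 + 81*I/40)*cos(1 - 3*I/2) + (79/120 - I/40)*cos(2/3 - I/2)) = pi*(-81/20 - 93*I/20)*cos(1 - 3*I/2) + pi*(1/20 + 79*I/60)*cos(2/3 - I/2)

Final answer: pi*(-81/20 - 93*I/20)*cos(1 - 3*I/2) + pi*(1/20 + 79*I/60)*cos(2/3 - I/2)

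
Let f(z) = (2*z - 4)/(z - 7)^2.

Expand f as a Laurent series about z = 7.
Put w = z - (7), i.e. z = w + 7. The denominator is w^2, so it suffices to rewrite the numerator in powers of w.

P(z) = 2*z - 4
P(w + 7) = 10 + 2*w

Dividing each term by w^2:
  f = 10/w^2 + 2/w

Substituting back w = z - 7:
  f(z) = 10/(z - 7)^2 + 2/(z - 7)

The series is finite because the numerator is a polynomial; the negative powers form the principal part, and the coefficient of 1/(z - 7) gives Res(f, 7) = 2.

Final answer: 10/(z - 7)^2 + 2/(z - 7)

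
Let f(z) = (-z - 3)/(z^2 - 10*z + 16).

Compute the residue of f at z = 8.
Write f(z) = P(z)/Q(z) with P(z) = -z - 3 and Q(z) = z^2 - 10*z + 16.
The denominator factors as Q(z) = (z - 2)*(z - 8), so z = 8 is a simple zero of Q and P is analytic there; z = 8 is therefore a simple pole and
  Res(f, z₀) = P(z₀)/Q'(z₀).

Q'(z) = 2*z - 10, so Q'(8) = 6.
P(8) = -11.

Res(f, 8) = (-11)/(6) = -11/6

Final answer: -11/6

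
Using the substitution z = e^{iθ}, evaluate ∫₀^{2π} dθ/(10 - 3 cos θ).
Call the integral J. The integrand is 2π-periodic and we integrate over a full period, so shifting θ does not change the value (θ → θ + π flips the sign of the trig term). Hence
  J = ∫₀^{2π} dθ/(10 + 3 cos θ).
Put z = e^{iθ}: then cos θ = (z + 1/z)/2, dθ = dz/(iz), and z runs once counterclockwise around |z| = 1:
  J = ∮_{|z|=1} 1/(10 + 3*(z + 1/z)/2) · dz/(iz) = (2/i) ∮_{|z|=1} dz/(3*z^2 + 20*z + 3).
The roots of 3*z^2 + 20*z + 3 are z = (-10 ± sqrt(10^2 - 3^2))/3, with sqrt(91) = sqrt(91); their product is 1, so only z₊ = -10/3 + sqrt(91)/3 lies inside the unit circle (z₋ = -10/3 - sqrt(91)/3 lies outside).
z₊ is a simple zero of q(z) = 3*z^2 + 20*z + 3, so Res(1/q, z₊) = 1/q'(z₊) with q'(z) = 6*z + 20; and q'(z₊) = 3*(z₊ - z₋) = 2*sqrt(91).
Therefore J = (2/i) · 2πi · 1/(2*sqrt(91)) = 2*pi/(sqrt(91)) = 2*sqrt(91)*pi/91

Final answer: 2*sqrt(91)*pi/91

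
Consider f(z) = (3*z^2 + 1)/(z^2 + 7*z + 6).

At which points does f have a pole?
The singularities of f are the zeros of the denominator. Factoring,
  z^2 + 7*z + 6 = (z + 1)*(z + 6)
so the candidates are z = -1, z = -6.

Check the numerator P(z) = 3*z^2 + 1 at each one:
  P(-1) = 4 ≠ 0, so z = -1 is a (simple) pole.
  P(-6) = 109 ≠ 0, so z = -6 is a (simple) pole.

Poles of f: {-6, -1}

Final answer: {-6, -1}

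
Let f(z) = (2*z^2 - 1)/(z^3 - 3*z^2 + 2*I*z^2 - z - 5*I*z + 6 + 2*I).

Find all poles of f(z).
{-1 - I, 2 - I, 2}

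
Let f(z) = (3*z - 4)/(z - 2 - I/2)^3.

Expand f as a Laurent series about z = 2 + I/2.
(2 + 3*I/2)/(z - 2 - I/2)^3 + 3/(z - 2 - I/2)^2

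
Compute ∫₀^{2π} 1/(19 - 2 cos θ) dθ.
Call the integral J. The integrand is 2π-periodic and we integrate over a full period, so shifting θ does not change the value (θ → θ + π flips the sign of the trig term). Hence
  J = ∫₀^{2π} dθ/(19 + 2 cos θ).
Put z = e^{iθ}: then cos θ = (z + 1/z)/2, dθ = dz/(iz), and z runs once counterclockwise around |z| = 1:
  J = ∮_{|z|=1} 1/(19 + 2*(z + 1/z)/2) · dz/(iz) = (2/i) ∮_{|z|=1} dz/(2*z^2 + 38*z + 2).
The roots of 2*z^2 + 38*z + 2 are z = (-19 ± sqrt(19^2 - 2^2))/2, with sqrt(357) = sqrt(357); their product is 1, so only z₊ = -19/2 + sqrt(357)/2 lies inside the unit circle (z₋ = -19/2 - sqrt(357)/2 lies outside).
z₊ is a simple zero of q(z) = 2*z^2 + 38*z + 2, so Res(1/q, z₊) = 1/q'(z₊) with q'(z) = 4*z + 38; and q'(z₊) = 2*(z₊ - z₋) = 2*sqrt(357).
Therefore J = (2/i) · 2πi · 1/(2*sqrt(357)) = 2*pi/(sqrt(357)) = 2*sqrt(357)*pi/357

Final answer: 2*sqrt(357)*pi/357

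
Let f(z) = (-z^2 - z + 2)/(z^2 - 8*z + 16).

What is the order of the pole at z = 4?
Factor the denominator:
  z^2 - 8*z + 16 = (z - 4)^2

The numerator P(z) = -z^2 - z + 2 has P(4) = -18 ≠ 0, so no factor of (z - 4) cancels.
Near z = 4 we can therefore write f(z) = g(z)/(z - 4)^2 with g analytic at 4 and g(4) ≠ 0 (g is just the numerator).

Hence z = 4 is a pole of order 2.

Final answer: 2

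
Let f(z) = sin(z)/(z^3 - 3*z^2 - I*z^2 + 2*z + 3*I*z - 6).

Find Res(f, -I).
Write f(z) = P(z)/Q(z) with P(z) = sin(z) and Q(z) = z^3 - 3*z^2 - I*z^2 + 2*z + 3*I*z - 6.
The denominator factors as Q(z) = (z - 3)*(z + I)*(z - 2*I), so z = -I is a simple zero of Q and P is analytic there; z = -I is therefore a simple pole and
  Res(f, z₀) = P(z₀)/Q'(z₀).

Q'(z) = 3*z^2 - 6*z - 2*I*z + 2 + 3*I, so Q'(-I) = -3 + 9*I.
P(-I) = -I*sinh(1).

Res(f, -I) = (-I*sinh(1))/(-3 + 9*I) = (-1/10 + I/30)*sinh(1)

Final answer: (-1/10 + I/30)*sinh(1)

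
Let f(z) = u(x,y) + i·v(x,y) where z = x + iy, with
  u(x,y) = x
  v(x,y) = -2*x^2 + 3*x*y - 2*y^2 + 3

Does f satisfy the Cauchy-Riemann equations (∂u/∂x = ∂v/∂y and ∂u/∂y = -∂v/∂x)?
∂u/∂x = 1
∂v/∂y = 3*x - 4*y
∂u/∂y = 0
∂v/∂x = -4*x + 3*y
∂u/∂x ≠ ∂v/∂y and ∂u/∂y ≠ -∂v/∂x; the Cauchy-Riemann equations are not satisfied, so f is not analytic.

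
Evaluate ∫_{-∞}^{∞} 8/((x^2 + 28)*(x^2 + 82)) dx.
Let f(z) = 8/((z^2 + 28)*(z^2 + 82)). The denominator has no real zeros and deg Q - deg P = 4 ≥ 2, so the integral of f over the upper semicircle |z| = R tends to 0 as R → ∞. Closing the contour in the upper half-plane,
  ∫_{-∞}^{∞} f(x) dx = 2πi · Σ Res(f, z_k)  over the poles with Im z_k > 0.

Zeros of the denominator: z^2 + 28 = 0 gives z = ±2*sqrt(7)*I; z^2 + 82 = 0 gives z = ±sqrt(82)*I.
Upper half-plane: z = 2*sqrt(7)*I, z = sqrt(82)*I (simple).

Each pole is a simple zero of Q(z) = z^4 + 110*z^2 + 2296, so Res(f, z₀) = P(z₀)/Q'(z₀) with P(z) = 8, Q'(z) = 4*z^3 + 220*z:
  Res(f, 2*sqrt(7)*I) = (8)/(216*sqrt(7)*I) = -sqrt(7)*I/189
  Res(f, sqrt(82)*I) = (8)/(-108*sqrt(82)*I) = sqrt(82)*I/1107

Sum of residues: I*(-sqrt(7)/189 + sqrt(82)/1107)
∫_{-∞}^{∞} f(x) dx = 2πi · (I*(-sqrt(7)/189 + sqrt(82)/1107)) = 2*pi*(-7*sqrt(82) + 41*sqrt(7))/7749

Final answer: 2*pi*(-7*sqrt(82) + 41*sqrt(7))/7749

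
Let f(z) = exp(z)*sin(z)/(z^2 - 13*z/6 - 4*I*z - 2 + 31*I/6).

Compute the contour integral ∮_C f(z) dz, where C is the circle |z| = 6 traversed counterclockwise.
By the residue theorem, ∮_C f(z) dz = 2πi · (sum of the residues of f at the poles inside |z| = 6).

The denominator factors as (z - 3/2 - I)*(z - 2/3 - 3*I), so the singularities of f are simple poles at z = 3/2 + I, z = 2/3 + 3*I.
  |3/2 + I|² = 13/4 < 36 = 6², so this pole is inside the contour.
  |2/3 + 3*I|² = 85/9 < 36 = 6², so this pole is inside the contour.

With P(z) = exp(z)*sin(z) and Q(z) = z^2 - 13*z/6 - 4*I*z - 2 + 31*I/6, each pole is simple, so Res(f, z₀) = P(z₀)/Q'(z₀) with Q'(z) = 2*z - 13/6 - 4*I.
  Res(f, 3/2 + I) = P(3/2 + I)/Q'(3/2 + I) = (exp(3/2 + I)*sin(3/2 + I))/(5/6 - 2*I) = (30/169 + 72*I/169)*exp(3/2 + I)*sin(3/2 + I)
  Res(f, 2/3 + 3*I) = P(2/3 + 3*I)/Q'(2/3 + 3*I) = (exp(2/3 + 3*I)*sin(2/3 + 3*I))/(-5/6 + 2*I) = (-30/169 - 72*I/169)*exp(2/3 + 3*I)*sin(2/3 + 3*I)

Sum of residues inside C: (30/169 + 72*I/169)*exp(3/2 + I)*sin(3/2 + I) + (-30/169 - 72*I/169)*exp(2/3 + 3*I)*sin(2/3 + 3*I)
∮_C f(z) dz = 2πi · ((30/169 + 72*I/169)*exp(3/2 + I)*sin(3/2 + I) + (-30/169 - 72*I/169)*exp(2/3 + 3*I)*sin(2/3 + 3*I)) = pi*(144/169 - 60*I/169)*exp(2/3 + 3*I)*sin(2/3 + 3*I) + pi*(-144/169 + 60*I/169)*exp(3/2 + I)*sin(3/2 + I)

Final answer: pi*(144/169 - 60*I/169)*exp(2/3 + 3*I)*sin(2/3 + 3*I) + pi*(-144/169 + 60*I/169)*exp(3/2 + I)*sin(3/2 + I)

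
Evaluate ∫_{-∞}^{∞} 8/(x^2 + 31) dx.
8*sqrt(31)*pi/31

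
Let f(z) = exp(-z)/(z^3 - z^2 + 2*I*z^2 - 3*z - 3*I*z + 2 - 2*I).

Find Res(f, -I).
(-2/5 + I/5)*exp(I)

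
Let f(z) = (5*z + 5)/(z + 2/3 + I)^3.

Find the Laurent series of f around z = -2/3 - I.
(5/3 - 5*I)/(z + 2/3 + I)^3 + 5/(z + 2/3 + I)^2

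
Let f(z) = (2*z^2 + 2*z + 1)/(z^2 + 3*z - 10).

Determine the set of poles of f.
The singularities of f are the zeros of the denominator. Factoring,
  z^2 + 3*z - 10 = (z + 5)*(z - 2)
so the candidates are z = -5, z = 2.

Check the numerator P(z) = 2*z^2 + 2*z + 1 at each one:
  P(-5) = 41 ≠ 0, so z = -5 is a (simple) pole.
  P(2) = 13 ≠ 0, so z = 2 is a (simple) pole.

Poles of f: {-5, 2}

Final answer: {-5, 2}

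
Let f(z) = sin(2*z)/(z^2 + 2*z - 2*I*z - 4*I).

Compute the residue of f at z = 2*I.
(1/4 + I/4)*sinh(4)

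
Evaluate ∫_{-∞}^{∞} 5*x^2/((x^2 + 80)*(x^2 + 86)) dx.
Let f(z) = 5*z^2/((z^2 + 80)*(z^2 + 86)). The denominator has no real zeros and deg Q - deg P = 2 ≥ 2, so the integral of f over the upper semicircle |z| = R tends to 0 as R → ∞. Closing the contour in the upper half-plane,
  ∫_{-∞}^{∞} f(x) dx = 2πi · Σ Res(f, z_k)  over the poles with Im z_k > 0.

Zeros of the denominator: z^2 + 80 = 0 gives z = ±4*sqrt(5)*I; z^2 + 86 = 0 gives z = ±sqrt(86)*I.
Upper half-plane: z = 4*sqrt(5)*I, z = sqrt(86)*I (simple).

Each pole is a simple zero of Q(z) = z^4 + 166*z^2 + 6880, so Res(f, z₀) = P(z₀)/Q'(z₀) with P(z) = 5*z^2, Q'(z) = 4*z^3 + 332*z:
  Res(f, 4*sqrt(5)*I) = (-400)/(48*sqrt(5)*I) = 5*sqrt(5)*I/3
  Res(f, sqrt(86)*I) = (-430)/(-12*sqrt(86)*I) = -5*sqrt(86)*I/12

Sum of residues: 5*I*(-sqrt(86) + 4*sqrt(5))/12
∫_{-∞}^{∞} f(x) dx = 2πi · (5*I*(-sqrt(86) + 4*sqrt(5))/12) = 5*pi*(-4*sqrt(5) + sqrt(86))/6

Final answer: 5*pi*(-4*sqrt(5) + sqrt(86))/6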